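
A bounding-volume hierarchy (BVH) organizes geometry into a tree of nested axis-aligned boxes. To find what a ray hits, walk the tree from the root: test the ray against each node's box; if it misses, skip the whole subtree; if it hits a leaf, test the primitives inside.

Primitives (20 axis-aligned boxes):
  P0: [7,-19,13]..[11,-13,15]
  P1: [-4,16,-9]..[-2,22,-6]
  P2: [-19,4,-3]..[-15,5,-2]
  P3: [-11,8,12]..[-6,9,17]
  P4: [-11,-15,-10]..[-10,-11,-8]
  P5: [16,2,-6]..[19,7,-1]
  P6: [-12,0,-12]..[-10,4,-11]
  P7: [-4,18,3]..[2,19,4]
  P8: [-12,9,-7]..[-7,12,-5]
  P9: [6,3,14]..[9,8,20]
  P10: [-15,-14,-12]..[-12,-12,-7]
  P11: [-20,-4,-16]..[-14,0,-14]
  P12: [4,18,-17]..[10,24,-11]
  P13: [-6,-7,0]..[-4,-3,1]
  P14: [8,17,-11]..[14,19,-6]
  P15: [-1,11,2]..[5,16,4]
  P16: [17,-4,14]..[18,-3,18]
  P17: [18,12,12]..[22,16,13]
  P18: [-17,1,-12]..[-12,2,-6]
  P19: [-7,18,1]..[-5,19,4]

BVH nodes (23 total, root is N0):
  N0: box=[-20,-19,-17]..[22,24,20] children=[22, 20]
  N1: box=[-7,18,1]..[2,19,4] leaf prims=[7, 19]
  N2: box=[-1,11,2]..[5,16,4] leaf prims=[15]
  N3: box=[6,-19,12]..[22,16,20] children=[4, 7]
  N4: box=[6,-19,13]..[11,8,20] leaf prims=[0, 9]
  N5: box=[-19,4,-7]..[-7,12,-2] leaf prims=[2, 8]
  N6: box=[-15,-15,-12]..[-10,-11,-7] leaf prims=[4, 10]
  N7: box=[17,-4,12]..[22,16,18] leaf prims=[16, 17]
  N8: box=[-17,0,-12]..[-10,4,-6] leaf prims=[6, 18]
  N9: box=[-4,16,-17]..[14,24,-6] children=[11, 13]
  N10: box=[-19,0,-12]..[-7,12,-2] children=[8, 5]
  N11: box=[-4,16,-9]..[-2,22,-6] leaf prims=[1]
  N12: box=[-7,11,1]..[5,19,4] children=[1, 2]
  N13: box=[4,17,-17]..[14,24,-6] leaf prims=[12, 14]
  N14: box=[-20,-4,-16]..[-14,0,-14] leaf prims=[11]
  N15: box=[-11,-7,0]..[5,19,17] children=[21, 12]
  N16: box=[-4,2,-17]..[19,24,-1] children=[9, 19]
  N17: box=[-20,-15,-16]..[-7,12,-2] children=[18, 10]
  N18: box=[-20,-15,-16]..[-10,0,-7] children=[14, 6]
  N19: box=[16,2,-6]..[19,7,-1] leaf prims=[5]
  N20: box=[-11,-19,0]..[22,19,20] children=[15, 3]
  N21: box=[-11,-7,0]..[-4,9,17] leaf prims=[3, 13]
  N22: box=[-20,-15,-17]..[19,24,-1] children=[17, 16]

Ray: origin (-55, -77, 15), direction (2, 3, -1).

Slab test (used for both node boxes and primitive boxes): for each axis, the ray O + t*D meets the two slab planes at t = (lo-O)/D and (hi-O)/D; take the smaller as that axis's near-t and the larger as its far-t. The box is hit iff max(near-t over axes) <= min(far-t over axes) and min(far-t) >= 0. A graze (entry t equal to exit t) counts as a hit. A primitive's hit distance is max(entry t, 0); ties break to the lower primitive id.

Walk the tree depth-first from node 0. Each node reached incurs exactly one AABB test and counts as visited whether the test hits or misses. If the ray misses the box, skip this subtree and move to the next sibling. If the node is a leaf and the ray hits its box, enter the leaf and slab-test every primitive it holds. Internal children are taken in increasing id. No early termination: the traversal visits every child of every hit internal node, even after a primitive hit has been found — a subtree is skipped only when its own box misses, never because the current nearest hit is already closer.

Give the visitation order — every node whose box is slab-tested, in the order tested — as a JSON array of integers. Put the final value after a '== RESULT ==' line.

Trace the traversal:
N0 x:[35/2,77/2] y:[58/3,101/3] z:[-5,32] -> hit [58/3,32], descend [20, 22]
  N20 x:[22,77/2] y:[58/3,32] z:[-5,15] -> miss, prune
  N22 x:[35/2,37] y:[62/3,101/3] z:[16,32] -> hit [62/3,32], descend [16, 17]
    N16 x:[51/2,37] y:[79/3,101/3] z:[16,32] -> hit [79/3,32], descend [9, 19]
      N9 x:[51/2,69/2] y:[31,101/3] z:[21,32] -> hit [31,32], descend [11, 13]
        N11 x:[51/2,53/2] y:[31,33] z:[21,24] -> miss, prune
        N13 x:[59/2,69/2] y:[94/3,101/3] z:[21,32] -> hit [94/3,32] leaf, test {P12@t=95/3, P14(miss)}
      N19 x:[71/2,37] y:[79/3,28] z:[16,21] -> miss, prune
    N17 x:[35/2,24] y:[62/3,89/3] z:[17,31] -> hit [62/3,24], descend [10, 18]
      N10 x:[18,24] y:[77/3,89/3] z:[17,27] -> miss, prune
      N18 x:[35/2,45/2] y:[62/3,77/3] z:[22,31] -> hit [22,45/2], descend [6, 14]
        N6 x:[20,45/2] y:[62/3,22] z:[22,27] -> hit [22,22] leaf, test {P4(miss), P10(miss)}
        N14 x:[35/2,41/2] y:[73/3,77/3] z:[29,31] -> miss, prune

Visited [0, 20, 22, 16, 9, 11, 13, 19, 17, 10, 18, 6, 14]. Tests: 13 box, 2 leaf. Nearest: P12.

== RESULT ==
[0, 20, 22, 16, 9, 11, 13, 19, 17, 10, 18, 6, 14]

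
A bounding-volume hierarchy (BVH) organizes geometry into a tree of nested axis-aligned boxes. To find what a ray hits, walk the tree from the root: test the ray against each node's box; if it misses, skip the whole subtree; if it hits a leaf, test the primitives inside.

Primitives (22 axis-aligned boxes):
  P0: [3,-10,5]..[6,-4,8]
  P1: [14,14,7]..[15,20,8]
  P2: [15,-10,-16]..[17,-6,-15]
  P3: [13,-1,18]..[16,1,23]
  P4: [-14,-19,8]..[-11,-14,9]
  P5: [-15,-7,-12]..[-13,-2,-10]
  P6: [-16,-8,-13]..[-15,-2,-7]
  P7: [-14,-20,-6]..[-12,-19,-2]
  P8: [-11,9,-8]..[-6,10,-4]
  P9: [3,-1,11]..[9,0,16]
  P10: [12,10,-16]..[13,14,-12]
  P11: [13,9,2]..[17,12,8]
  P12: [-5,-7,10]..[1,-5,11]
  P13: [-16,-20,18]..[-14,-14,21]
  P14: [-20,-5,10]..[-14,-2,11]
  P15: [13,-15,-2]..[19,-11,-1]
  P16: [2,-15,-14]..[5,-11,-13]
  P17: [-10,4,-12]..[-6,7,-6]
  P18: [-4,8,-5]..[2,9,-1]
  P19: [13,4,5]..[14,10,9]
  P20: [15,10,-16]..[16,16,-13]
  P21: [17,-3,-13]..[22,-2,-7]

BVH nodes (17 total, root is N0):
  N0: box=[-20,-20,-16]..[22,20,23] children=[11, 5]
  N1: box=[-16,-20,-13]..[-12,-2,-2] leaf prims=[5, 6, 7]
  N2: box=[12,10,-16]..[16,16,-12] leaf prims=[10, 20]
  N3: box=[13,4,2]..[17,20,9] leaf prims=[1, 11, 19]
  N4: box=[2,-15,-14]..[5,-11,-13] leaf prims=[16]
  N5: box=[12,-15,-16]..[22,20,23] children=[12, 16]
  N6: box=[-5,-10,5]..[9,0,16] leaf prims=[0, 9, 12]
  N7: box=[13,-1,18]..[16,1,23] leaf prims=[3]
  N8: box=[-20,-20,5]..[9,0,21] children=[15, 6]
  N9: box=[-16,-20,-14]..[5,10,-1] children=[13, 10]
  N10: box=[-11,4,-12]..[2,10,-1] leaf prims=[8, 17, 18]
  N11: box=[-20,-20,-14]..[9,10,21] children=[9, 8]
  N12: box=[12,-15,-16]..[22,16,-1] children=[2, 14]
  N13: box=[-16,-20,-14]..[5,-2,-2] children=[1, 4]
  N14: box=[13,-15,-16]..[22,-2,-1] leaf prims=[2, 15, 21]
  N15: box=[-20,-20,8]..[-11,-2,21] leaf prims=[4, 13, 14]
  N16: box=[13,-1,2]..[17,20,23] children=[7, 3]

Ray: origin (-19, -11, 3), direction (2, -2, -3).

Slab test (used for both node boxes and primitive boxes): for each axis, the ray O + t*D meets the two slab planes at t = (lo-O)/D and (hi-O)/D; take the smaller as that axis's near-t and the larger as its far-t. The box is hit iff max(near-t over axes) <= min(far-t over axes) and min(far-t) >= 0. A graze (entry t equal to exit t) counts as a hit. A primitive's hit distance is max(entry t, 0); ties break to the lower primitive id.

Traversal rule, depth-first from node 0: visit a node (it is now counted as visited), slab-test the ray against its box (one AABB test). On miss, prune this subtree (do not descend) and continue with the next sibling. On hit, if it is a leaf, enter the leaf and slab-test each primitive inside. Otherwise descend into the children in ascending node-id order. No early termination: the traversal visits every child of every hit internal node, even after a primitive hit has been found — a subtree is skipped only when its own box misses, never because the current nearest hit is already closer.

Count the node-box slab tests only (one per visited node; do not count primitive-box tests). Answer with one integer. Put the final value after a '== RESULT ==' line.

Traverse from the root:
N0 x:[-1/2,41/2] y:[-31/2,9/2] z:[-20/3,19/3] -> hit [-1/2,9/2], descend [5, 11]
  N5 x:[31/2,41/2] y:[-31/2,2] z:[-20/3,19/3] -> miss, prune
  N11 x:[-1/2,14] y:[-21/2,9/2] z:[-6,17/3] -> hit [-1/2,9/2], descend [8, 9]
    N8 x:[-1/2,14] y:[-11/2,9/2] z:[-6,-2/3] -> miss, prune
    N9 x:[3/2,12] y:[-21/2,9/2] z:[4/3,17/3] -> hit [3/2,9/2], descend [10, 13]
      N10 x:[4,21/2] y:[-21/2,-15/2] z:[4/3,5] -> miss, prune
      N13 x:[3/2,12] y:[-9/2,9/2] z:[5/3,17/3] -> hit [5/3,9/2], descend [1, 4]
        N1 x:[3/2,7/2] y:[-9/2,9/2] z:[5/3,16/3] -> hit [5/3,7/2] leaf, test {P5(miss), P6(miss), P7(miss)}
        N4 x:[21/2,12] y:[0,2] z:[16/3,17/3] -> miss, prune

Summary -> nodes [0, 5, 11, 8, 9, 10, 13, 1, 4]; box-tests=9; leaf-entries=1; first=miss

== RESULT ==
9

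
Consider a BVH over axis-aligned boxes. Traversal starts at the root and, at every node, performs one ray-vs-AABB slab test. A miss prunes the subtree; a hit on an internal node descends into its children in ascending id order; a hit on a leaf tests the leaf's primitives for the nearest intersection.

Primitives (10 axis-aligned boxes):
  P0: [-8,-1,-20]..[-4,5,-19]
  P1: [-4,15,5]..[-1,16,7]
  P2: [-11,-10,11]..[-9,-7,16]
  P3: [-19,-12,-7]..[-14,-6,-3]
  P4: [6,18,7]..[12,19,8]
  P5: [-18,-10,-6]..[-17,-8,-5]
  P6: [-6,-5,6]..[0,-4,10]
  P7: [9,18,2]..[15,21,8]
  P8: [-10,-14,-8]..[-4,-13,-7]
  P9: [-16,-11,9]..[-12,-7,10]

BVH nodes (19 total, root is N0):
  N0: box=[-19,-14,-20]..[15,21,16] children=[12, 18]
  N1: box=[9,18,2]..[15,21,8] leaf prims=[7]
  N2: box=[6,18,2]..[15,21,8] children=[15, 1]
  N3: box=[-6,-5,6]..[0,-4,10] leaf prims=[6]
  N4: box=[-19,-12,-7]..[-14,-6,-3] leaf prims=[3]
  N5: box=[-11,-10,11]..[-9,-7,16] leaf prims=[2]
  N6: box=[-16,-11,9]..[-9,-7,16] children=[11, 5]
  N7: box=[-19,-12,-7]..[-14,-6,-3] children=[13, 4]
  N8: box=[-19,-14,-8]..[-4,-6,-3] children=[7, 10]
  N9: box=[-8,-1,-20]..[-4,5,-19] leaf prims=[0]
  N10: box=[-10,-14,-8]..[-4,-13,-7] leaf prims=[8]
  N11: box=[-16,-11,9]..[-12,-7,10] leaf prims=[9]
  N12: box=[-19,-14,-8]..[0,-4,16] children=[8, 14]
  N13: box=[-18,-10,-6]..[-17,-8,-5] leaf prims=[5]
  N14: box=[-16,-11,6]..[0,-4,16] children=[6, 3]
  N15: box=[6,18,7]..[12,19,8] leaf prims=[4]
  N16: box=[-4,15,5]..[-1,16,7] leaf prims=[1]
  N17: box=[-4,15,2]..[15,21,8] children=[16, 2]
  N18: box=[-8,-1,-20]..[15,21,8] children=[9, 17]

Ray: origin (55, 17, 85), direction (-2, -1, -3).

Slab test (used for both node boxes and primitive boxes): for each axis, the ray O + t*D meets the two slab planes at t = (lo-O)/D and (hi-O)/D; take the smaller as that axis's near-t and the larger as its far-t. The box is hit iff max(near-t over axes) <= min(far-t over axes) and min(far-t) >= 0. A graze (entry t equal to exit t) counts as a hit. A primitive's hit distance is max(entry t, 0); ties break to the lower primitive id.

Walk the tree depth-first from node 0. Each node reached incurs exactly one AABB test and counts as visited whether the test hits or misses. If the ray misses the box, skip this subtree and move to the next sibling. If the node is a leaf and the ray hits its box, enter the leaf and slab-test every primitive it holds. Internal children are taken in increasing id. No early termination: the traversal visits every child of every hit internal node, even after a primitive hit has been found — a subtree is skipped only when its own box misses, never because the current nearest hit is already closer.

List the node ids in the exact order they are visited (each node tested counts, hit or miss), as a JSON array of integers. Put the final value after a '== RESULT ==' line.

Traverse from the root:
N0 x:[20,37] y:[-4,31] z:[23,35] -> hit [23,31], descend [12, 18]
  N12 x:[55/2,37] y:[21,31] z:[23,31] -> hit [55/2,31], descend [8, 14]
    N8 x:[59/2,37] y:[23,31] z:[88/3,31] -> hit [59/2,31], descend [7, 10]
      N7 x:[69/2,37] y:[23,29] z:[88/3,92/3] -> miss, prune
      N10 x:[59/2,65/2] y:[30,31] z:[92/3,31] -> hit [92/3,31] leaf, test {P8@t=92/3}
    N14 x:[55/2,71/2] y:[21,28] z:[23,79/3] -> miss, prune
  N18 x:[20,63/2] y:[-4,18] z:[77/3,35] -> miss, prune

order=[0, 12, 8, 7, 10, 14, 18]  |boxes|=7  |leaves|=1  hit=P8

== RESULT ==
[0, 12, 8, 7, 10, 14, 18]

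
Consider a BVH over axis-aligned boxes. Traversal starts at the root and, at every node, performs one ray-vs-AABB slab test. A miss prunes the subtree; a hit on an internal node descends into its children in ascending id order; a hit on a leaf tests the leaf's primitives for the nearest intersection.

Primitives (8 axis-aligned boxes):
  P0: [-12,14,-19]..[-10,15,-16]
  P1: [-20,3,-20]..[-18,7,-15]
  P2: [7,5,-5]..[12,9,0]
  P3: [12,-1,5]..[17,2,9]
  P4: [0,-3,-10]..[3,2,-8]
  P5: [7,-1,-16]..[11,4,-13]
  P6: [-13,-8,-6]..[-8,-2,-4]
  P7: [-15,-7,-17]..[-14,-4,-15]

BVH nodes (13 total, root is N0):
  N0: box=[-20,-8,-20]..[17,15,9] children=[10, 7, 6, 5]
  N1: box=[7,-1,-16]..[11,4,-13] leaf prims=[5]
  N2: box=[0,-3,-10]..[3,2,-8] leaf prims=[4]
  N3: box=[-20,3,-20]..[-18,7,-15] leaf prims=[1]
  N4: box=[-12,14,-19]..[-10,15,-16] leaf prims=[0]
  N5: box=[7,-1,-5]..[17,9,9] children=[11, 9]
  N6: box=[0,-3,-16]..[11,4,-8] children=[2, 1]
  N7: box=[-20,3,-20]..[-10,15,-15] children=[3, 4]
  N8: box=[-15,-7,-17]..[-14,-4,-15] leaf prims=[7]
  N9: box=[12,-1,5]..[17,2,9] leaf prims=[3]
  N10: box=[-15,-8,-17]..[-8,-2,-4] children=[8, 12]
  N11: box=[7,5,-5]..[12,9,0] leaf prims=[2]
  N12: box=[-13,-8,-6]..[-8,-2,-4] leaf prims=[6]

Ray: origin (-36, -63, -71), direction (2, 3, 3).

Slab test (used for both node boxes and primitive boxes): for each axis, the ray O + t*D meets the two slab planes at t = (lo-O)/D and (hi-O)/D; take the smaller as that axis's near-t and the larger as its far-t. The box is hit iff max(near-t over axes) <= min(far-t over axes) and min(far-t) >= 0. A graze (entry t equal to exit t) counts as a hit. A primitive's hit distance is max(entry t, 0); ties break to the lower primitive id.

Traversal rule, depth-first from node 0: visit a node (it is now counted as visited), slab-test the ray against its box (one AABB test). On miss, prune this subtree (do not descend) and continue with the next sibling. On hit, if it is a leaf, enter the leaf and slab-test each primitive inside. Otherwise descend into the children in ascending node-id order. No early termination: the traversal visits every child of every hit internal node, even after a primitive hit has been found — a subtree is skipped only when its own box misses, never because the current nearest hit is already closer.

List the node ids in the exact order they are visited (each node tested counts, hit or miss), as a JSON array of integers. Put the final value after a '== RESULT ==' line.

Trace the traversal:
N0 x:[8,53/2] y:[55/3,26] z:[17,80/3] -> hit [55/3,26], descend [5, 6, 7, 10]
  N5 x:[43/2,53/2] y:[62/3,24] z:[22,80/3] -> hit [22,24], descend [9, 11]
    N9 x:[24,53/2] y:[62/3,65/3] z:[76/3,80/3] -> miss, prune
    N11 x:[43/2,24] y:[68/3,24] z:[22,71/3] -> hit [68/3,71/3] leaf, test {P2@t=68/3}
  N6 x:[18,47/2] y:[20,67/3] z:[55/3,21] -> hit [20,21], descend [1, 2]
    N1 x:[43/2,47/2] y:[62/3,67/3] z:[55/3,58/3] -> miss, prune
    N2 x:[18,39/2] y:[20,65/3] z:[61/3,21] -> miss, prune
  N7 x:[8,13] y:[22,26] z:[17,56/3] -> miss, prune
  N10 x:[21/2,14] y:[55/3,61/3] z:[18,67/3] -> miss, prune

Summary -> nodes [0, 5, 9, 11, 6, 1, 2, 7, 10]; box-tests=9; leaf-entries=1; first=P2

== RESULT ==
[0, 5, 9, 11, 6, 1, 2, 7, 10]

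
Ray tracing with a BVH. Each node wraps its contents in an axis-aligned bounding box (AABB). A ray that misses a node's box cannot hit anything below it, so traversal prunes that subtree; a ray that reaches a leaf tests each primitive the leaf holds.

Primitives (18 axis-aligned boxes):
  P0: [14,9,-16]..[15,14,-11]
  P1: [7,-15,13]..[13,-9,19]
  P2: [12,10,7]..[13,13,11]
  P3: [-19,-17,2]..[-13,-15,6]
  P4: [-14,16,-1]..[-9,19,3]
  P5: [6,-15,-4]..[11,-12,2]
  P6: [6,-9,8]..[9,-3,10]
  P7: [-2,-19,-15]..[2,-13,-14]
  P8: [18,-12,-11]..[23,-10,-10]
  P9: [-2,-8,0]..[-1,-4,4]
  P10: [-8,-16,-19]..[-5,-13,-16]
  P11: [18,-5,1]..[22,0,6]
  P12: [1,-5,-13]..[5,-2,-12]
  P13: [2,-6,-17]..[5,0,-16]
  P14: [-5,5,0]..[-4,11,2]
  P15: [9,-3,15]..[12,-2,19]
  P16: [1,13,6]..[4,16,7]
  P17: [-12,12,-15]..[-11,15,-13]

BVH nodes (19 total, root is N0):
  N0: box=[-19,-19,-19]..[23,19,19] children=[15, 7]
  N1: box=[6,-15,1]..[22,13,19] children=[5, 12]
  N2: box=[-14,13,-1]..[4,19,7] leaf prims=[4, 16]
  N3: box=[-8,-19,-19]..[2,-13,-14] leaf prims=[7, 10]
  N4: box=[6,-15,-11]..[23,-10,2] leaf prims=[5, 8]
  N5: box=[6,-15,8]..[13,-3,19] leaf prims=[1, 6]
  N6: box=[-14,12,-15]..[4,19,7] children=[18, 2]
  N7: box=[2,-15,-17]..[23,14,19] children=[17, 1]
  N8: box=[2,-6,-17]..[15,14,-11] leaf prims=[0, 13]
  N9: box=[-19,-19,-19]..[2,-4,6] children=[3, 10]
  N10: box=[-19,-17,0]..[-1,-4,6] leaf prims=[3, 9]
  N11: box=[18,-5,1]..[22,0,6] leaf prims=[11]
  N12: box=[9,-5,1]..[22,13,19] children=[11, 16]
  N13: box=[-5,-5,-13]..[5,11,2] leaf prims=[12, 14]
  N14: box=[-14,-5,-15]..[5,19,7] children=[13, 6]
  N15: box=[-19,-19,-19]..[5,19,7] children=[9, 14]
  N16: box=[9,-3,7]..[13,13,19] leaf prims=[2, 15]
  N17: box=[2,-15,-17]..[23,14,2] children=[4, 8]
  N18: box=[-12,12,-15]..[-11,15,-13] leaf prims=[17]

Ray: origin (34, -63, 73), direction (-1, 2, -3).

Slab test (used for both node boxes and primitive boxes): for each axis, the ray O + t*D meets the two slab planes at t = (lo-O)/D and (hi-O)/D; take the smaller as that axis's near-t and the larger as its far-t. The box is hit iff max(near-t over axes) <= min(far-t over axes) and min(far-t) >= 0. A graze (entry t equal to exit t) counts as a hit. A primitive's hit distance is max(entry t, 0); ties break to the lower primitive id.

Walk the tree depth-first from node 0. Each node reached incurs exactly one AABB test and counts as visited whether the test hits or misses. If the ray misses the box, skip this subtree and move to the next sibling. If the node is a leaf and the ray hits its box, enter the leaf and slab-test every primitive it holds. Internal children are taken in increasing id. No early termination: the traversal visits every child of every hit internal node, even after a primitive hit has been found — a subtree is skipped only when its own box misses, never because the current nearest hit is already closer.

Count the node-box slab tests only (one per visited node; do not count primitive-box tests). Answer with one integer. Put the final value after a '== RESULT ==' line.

Traverse from the root:
N0 x:[11,53] y:[22,41] z:[18,92/3] -> hit [22,92/3], descend [7, 15]
  N7 x:[11,32] y:[24,77/2] z:[18,30] -> hit [24,30], descend [1, 17]
    N1 x:[12,28] y:[24,38] z:[18,24] -> hit [24,24], descend [5, 12]
      N5 x:[21,28] y:[24,30] z:[18,65/3] -> miss, prune
      N12 x:[12,25] y:[29,38] z:[18,24] -> miss, prune
    N17 x:[11,32] y:[24,77/2] z:[71/3,30] -> hit [24,30], descend [4, 8]
      N4 x:[11,28] y:[24,53/2] z:[71/3,28] -> hit [24,53/2] leaf, test {P5@t=24, P8(miss)}
      N8 x:[19,32] y:[57/2,77/2] z:[28,30] -> hit [57/2,30] leaf, test {P0(miss), P13@t=89/3}
  N15 x:[29,53] y:[22,41] z:[22,92/3] -> hit [29,92/3], descend [9, 14]
    N9 x:[32,53] y:[22,59/2] z:[67/3,92/3] -> miss, prune
    N14 x:[29,48] y:[29,41] z:[22,88/3] -> hit [29,88/3], descend [6, 13]
      N6 x:[30,48] y:[75/2,41] z:[22,88/3] -> miss, prune
      N13 x:[29,39] y:[29,37] z:[71/3,86/3] -> miss, prune

order=[0, 7, 1, 5, 12, 17, 4, 8, 15, 9, 14, 6, 13]  |boxes|=13  |leaves|=2  hit=P5

== RESULT ==
13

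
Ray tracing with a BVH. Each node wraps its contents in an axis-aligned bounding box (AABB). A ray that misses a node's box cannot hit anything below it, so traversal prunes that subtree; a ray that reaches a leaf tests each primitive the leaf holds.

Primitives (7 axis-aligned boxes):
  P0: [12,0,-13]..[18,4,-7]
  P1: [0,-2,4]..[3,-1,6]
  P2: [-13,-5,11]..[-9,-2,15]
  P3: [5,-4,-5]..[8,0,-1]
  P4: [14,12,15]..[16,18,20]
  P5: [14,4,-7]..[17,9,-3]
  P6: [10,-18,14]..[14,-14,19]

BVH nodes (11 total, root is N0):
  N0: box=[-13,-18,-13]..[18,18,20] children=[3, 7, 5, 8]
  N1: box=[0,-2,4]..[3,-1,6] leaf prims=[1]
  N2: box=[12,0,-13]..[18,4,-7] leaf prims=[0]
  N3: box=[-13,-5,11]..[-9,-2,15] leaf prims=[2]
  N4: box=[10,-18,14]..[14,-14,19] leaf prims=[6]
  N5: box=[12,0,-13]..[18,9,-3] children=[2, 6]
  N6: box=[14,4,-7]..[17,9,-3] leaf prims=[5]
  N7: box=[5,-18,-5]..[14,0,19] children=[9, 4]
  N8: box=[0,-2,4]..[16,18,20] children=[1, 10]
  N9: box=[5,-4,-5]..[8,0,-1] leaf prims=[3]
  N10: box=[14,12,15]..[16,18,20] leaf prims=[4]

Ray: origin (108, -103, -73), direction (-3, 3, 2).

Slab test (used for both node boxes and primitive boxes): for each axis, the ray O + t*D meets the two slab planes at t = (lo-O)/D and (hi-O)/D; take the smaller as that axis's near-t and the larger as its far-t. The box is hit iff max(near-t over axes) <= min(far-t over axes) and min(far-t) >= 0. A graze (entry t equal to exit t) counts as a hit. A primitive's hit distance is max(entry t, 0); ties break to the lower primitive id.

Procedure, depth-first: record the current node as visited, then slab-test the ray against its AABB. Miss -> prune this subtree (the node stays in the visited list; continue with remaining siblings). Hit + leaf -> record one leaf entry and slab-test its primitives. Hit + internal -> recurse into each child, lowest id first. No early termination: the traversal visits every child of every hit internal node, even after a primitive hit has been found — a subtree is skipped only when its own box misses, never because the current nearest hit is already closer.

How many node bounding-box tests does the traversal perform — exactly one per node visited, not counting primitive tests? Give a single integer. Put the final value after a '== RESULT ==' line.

Traverse from the root:
N0 x:[30,121/3] y:[85/3,121/3] z:[30,93/2] -> hit [30,121/3], descend [3, 5, 7, 8]
  N3 x:[39,121/3] y:[98/3,101/3] z:[42,44] -> miss, prune
  N5 x:[30,32] y:[103/3,112/3] z:[30,35] -> miss, prune
  N7 x:[94/3,103/3] y:[85/3,103/3] z:[34,46] -> hit [34,103/3], descend [4, 9]
    N4 x:[94/3,98/3] y:[85/3,89/3] z:[87/2,46] -> miss, prune
    N9 x:[100/3,103/3] y:[33,103/3] z:[34,36] -> hit [34,103/3] leaf, test {P3@t=34}
  N8 x:[92/3,36] y:[101/3,121/3] z:[77/2,93/2] -> miss, prune

order=[0, 3, 5, 7, 4, 9, 8]  |boxes|=7  |leaves|=1  hit=P3

== RESULT ==
7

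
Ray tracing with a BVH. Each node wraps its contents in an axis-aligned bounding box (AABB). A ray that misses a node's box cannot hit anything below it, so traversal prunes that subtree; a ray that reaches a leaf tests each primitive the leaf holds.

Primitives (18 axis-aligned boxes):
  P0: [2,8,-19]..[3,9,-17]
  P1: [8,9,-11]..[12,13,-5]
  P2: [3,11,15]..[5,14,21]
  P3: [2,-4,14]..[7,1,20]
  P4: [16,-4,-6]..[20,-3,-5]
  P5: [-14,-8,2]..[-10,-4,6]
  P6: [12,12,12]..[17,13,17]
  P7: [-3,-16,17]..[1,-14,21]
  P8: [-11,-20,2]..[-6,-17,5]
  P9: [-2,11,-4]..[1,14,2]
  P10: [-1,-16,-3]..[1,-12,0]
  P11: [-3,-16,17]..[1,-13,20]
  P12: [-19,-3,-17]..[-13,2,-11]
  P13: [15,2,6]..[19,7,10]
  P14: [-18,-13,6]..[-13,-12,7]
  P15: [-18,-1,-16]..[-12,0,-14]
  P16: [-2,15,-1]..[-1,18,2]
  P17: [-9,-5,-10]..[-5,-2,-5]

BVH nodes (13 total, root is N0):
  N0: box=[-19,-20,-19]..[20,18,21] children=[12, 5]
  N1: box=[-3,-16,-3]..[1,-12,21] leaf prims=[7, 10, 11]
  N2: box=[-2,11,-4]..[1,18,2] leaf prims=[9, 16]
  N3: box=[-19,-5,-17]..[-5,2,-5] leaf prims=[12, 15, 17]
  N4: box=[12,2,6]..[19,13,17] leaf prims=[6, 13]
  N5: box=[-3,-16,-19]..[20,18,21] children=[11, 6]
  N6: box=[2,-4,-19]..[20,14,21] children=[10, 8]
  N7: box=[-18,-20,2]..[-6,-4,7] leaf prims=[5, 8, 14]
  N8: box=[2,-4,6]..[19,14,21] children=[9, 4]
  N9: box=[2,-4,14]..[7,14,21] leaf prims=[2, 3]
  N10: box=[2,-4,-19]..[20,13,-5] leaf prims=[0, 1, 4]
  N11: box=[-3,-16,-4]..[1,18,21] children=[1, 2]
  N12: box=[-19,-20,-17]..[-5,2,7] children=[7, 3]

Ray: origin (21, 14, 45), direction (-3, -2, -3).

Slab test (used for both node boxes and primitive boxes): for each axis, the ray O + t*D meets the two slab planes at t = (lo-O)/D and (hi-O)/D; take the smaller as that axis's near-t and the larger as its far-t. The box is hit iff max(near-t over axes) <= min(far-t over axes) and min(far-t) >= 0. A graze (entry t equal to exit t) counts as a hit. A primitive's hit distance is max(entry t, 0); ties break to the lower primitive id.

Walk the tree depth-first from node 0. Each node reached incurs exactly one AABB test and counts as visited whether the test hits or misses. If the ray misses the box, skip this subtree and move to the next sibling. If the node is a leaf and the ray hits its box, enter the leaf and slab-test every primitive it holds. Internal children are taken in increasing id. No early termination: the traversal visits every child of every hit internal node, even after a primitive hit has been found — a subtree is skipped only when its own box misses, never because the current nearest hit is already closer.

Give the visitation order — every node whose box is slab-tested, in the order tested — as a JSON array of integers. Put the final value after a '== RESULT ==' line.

Trace the traversal:
N0 x:[1/3,40/3] y:[-2,17] z:[8,64/3] -> hit [8,40/3], descend [5, 12]
  N5 x:[1/3,8] y:[-2,15] z:[8,64/3] -> hit [8,8], descend [6, 11]
    N6 x:[1/3,19/3] y:[0,9] z:[8,64/3] -> miss, prune
    N11 x:[20/3,8] y:[-2,15] z:[8,49/3] -> hit [8,8], descend [1, 2]
      N1 x:[20/3,8] y:[13,15] z:[8,16] -> miss, prune
      N2 x:[20/3,23/3] y:[-2,3/2] z:[43/3,49/3] -> miss, prune
  N12 x:[26/3,40/3] y:[6,17] z:[38/3,62/3] -> hit [38/3,40/3], descend [3, 7]
    N3 x:[26/3,40/3] y:[6,19/2] z:[50/3,62/3] -> miss, prune
    N7 x:[9,13] y:[9,17] z:[38/3,43/3] -> hit [38/3,13] leaf, test {P5(miss), P8(miss), P14@t=13}

order=[0, 5, 6, 11, 1, 2, 12, 3, 7]  |boxes|=9  |leaves|=1  hit=P14

== RESULT ==
[0, 5, 6, 11, 1, 2, 12, 3, 7]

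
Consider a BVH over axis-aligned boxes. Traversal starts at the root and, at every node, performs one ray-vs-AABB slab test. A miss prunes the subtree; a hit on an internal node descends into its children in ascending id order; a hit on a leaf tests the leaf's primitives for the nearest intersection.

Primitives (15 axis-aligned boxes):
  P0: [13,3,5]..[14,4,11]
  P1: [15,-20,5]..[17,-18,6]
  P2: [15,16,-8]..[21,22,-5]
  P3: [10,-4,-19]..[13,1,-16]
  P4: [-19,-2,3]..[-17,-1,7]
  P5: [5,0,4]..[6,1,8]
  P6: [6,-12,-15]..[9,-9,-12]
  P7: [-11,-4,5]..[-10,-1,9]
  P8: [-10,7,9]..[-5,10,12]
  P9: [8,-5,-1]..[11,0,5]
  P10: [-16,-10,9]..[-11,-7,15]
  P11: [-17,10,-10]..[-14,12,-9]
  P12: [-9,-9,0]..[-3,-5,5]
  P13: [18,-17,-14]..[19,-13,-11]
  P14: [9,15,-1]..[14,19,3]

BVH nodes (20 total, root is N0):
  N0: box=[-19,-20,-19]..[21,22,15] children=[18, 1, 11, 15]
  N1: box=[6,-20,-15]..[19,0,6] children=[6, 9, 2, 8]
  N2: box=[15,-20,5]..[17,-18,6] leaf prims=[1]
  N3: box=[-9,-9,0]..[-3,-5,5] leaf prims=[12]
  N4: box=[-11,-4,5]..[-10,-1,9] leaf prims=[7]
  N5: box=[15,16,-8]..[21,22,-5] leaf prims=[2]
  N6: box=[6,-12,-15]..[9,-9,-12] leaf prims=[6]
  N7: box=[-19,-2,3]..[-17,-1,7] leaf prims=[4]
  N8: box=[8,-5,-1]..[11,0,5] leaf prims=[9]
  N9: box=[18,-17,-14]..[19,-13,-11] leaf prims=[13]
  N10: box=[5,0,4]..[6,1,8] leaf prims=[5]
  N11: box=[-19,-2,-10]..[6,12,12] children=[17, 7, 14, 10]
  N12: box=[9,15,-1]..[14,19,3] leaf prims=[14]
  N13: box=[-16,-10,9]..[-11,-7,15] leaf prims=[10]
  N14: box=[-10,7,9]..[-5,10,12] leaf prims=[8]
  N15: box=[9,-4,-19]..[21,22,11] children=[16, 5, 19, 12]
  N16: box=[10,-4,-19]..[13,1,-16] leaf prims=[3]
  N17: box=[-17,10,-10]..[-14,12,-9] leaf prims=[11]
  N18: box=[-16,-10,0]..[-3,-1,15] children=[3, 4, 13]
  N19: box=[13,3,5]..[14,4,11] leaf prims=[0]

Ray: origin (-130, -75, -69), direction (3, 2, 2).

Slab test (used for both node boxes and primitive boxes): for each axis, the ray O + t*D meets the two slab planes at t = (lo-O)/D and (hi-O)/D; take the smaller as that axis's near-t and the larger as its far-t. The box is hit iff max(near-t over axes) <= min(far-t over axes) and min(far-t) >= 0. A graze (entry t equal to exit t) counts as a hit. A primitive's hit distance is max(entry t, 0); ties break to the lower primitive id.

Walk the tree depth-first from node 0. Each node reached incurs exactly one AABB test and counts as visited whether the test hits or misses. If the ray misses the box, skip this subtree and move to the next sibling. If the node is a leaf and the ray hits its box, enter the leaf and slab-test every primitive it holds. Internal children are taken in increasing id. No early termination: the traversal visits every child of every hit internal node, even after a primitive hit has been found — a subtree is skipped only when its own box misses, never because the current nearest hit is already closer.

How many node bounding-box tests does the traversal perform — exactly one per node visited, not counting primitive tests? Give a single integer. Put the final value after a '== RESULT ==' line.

Traverse from the root:
N0 x:[37,151/3] y:[55/2,97/2] z:[25,42] -> hit [37,42], descend [1, 11, 15, 18]
  N1 x:[136/3,149/3] y:[55/2,75/2] z:[27,75/2] -> miss, prune
  N11 x:[37,136/3] y:[73/2,87/2] z:[59/2,81/2] -> hit [37,81/2], descend [7, 10, 14, 17]
    N7 x:[37,113/3] y:[73/2,37] z:[36,38] -> hit [37,37] leaf, test {P4@t=37}
    N10 x:[45,136/3] y:[75/2,38] z:[73/2,77/2] -> miss, prune
    N14 x:[40,125/3] y:[41,85/2] z:[39,81/2] -> miss, prune
    N17 x:[113/3,116/3] y:[85/2,87/2] z:[59/2,30] -> miss, prune
  N15 x:[139/3,151/3] y:[71/2,97/2] z:[25,40] -> miss, prune
  N18 x:[38,127/3] y:[65/2,37] z:[69/2,42] -> miss, prune

9 AABB tests over nodes [0, 1, 11, 7, 10, 14, 17, 15, 18]; 1 leaf entered; closest P4.

== RESULT ==
9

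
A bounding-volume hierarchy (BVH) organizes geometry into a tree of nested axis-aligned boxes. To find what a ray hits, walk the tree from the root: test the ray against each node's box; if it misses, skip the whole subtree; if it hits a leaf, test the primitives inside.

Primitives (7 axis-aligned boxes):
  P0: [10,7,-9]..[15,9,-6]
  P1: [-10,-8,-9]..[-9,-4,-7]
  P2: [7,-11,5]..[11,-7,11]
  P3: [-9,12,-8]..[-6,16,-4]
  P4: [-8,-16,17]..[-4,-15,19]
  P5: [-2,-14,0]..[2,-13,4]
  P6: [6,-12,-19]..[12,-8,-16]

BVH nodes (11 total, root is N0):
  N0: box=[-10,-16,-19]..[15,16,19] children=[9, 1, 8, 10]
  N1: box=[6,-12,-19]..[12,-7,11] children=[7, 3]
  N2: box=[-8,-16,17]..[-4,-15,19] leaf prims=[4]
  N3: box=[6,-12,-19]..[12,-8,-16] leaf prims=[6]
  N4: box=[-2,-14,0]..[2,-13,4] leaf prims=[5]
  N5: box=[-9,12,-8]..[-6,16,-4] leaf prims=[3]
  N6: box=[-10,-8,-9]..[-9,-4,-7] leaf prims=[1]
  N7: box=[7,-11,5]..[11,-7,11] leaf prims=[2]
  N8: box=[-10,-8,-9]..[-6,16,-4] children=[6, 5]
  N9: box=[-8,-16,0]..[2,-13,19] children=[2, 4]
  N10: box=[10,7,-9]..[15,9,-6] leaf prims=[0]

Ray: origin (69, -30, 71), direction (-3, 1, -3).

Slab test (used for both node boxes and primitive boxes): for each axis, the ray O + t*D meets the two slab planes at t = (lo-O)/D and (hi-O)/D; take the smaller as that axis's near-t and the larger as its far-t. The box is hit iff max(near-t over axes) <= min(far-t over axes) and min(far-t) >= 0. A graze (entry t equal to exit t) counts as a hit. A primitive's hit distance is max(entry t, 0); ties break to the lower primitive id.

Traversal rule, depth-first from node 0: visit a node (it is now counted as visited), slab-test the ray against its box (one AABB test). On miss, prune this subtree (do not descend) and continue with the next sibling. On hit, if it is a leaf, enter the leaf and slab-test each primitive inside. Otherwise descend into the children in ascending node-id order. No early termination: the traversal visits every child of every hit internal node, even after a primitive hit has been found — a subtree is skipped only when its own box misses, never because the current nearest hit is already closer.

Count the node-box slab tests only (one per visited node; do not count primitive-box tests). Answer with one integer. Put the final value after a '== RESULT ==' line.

Traverse from the root:
N0 x:[18,79/3] y:[14,46] z:[52/3,30] -> hit [18,79/3], descend [1, 8, 9, 10]
  N1 x:[19,21] y:[18,23] z:[20,30] -> hit [20,21], descend [3, 7]
    N3 x:[19,21] y:[18,22] z:[29,30] -> miss, prune
    N7 x:[58/3,62/3] y:[19,23] z:[20,22] -> hit [20,62/3] leaf, test {P2@t=20}
  N8 x:[25,79/3] y:[22,46] z:[25,80/3] -> hit [25,79/3], descend [5, 6]
    N5 x:[25,26] y:[42,46] z:[25,79/3] -> miss, prune
    N6 x:[26,79/3] y:[22,26] z:[26,80/3] -> hit [26,26] leaf, test {P1@t=26}
  N9 x:[67/3,77/3] y:[14,17] z:[52/3,71/3] -> miss, prune
  N10 x:[18,59/3] y:[37,39] z:[77/3,80/3] -> miss, prune

9 AABB tests over nodes [0, 1, 3, 7, 8, 5, 6, 9, 10]; 2 leaves entered; closest P2.

== RESULT ==
9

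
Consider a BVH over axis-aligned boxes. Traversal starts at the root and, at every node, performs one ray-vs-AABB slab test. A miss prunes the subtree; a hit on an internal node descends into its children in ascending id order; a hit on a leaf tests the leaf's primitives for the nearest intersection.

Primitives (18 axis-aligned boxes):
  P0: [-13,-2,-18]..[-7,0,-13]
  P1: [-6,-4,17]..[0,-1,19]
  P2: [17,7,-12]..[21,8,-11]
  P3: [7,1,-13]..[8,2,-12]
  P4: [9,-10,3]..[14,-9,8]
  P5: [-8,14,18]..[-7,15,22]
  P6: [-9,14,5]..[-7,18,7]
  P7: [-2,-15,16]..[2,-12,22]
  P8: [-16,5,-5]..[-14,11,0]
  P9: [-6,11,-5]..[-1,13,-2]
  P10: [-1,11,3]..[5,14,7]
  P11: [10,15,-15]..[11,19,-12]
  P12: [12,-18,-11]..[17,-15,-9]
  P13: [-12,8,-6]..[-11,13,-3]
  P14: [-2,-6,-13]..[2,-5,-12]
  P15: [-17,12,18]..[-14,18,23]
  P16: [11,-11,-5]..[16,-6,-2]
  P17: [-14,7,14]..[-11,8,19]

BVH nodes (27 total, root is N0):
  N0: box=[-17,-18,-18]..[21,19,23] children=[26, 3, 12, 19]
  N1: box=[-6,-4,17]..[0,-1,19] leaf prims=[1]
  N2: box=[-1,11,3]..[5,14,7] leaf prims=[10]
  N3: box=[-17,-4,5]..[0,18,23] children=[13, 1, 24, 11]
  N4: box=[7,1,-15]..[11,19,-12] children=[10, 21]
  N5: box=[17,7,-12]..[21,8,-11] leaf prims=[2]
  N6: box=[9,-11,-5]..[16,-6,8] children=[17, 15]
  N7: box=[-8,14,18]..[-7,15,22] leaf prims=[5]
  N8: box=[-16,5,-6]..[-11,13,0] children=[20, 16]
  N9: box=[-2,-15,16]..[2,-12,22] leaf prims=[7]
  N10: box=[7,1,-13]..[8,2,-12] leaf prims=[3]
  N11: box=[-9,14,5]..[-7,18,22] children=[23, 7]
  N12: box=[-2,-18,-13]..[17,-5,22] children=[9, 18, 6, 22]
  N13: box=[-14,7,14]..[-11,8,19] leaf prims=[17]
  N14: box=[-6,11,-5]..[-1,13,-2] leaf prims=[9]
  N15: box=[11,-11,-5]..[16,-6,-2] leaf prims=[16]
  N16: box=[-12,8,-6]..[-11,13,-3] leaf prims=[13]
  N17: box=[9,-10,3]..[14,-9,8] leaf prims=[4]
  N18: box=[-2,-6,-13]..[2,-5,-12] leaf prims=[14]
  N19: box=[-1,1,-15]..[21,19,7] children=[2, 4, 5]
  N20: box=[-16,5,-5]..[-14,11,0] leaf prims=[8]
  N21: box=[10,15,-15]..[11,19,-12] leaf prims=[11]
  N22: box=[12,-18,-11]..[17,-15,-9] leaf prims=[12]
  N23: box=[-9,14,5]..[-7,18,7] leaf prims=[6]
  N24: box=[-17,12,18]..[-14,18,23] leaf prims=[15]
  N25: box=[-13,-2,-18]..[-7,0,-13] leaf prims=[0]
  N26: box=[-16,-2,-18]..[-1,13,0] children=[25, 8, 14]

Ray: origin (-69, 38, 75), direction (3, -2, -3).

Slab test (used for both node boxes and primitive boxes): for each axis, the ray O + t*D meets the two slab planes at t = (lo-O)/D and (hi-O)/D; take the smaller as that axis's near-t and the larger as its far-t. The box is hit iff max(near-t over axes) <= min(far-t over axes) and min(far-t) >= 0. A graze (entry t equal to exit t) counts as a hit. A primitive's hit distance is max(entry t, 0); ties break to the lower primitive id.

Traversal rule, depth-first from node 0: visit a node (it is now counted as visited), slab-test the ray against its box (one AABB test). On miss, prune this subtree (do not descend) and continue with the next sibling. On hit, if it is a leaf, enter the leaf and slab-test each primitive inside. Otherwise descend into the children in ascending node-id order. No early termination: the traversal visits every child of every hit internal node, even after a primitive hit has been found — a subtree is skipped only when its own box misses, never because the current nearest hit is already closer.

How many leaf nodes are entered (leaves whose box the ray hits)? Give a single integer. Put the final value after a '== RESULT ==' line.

Traverse from the root:
N0 x:[52/3,30] y:[19/2,28] z:[52/3,31] -> hit [52/3,28], descend [3, 12, 19, 26]
  N3 x:[52/3,23] y:[10,21] z:[52/3,70/3] -> hit [52/3,21], descend [1, 11, 13, 24]
    N1 x:[21,23] y:[39/2,21] z:[56/3,58/3] -> miss, prune
    N11 x:[20,62/3] y:[10,12] z:[53/3,70/3] -> miss, prune
    N13 x:[55/3,58/3] y:[15,31/2] z:[56/3,61/3] -> miss, prune
    N24 x:[52/3,55/3] y:[10,13] z:[52/3,19] -> miss, prune
  N12 x:[67/3,86/3] y:[43/2,28] z:[53/3,88/3] -> hit [67/3,28], descend [6, 9, 18, 22]
    N6 x:[26,85/3] y:[22,49/2] z:[67/3,80/3] -> miss, prune
    N9 x:[67/3,71/3] y:[25,53/2] z:[53/3,59/3] -> miss, prune
    N18 x:[67/3,71/3] y:[43/2,22] z:[29,88/3] -> miss, prune
    N22 x:[27,86/3] y:[53/2,28] z:[28,86/3] -> hit [28,28] leaf, test {P12@t=28}
  N19 x:[68/3,30] y:[19/2,37/2] z:[68/3,30] -> miss, prune
  N26 x:[53/3,68/3] y:[25/2,20] z:[25,31] -> miss, prune

order=[0, 3, 1, 11, 13, 24, 12, 6, 9, 18, 22, 19, 26]  |boxes|=13  |leaves|=1  hit=P12

== RESULT ==
1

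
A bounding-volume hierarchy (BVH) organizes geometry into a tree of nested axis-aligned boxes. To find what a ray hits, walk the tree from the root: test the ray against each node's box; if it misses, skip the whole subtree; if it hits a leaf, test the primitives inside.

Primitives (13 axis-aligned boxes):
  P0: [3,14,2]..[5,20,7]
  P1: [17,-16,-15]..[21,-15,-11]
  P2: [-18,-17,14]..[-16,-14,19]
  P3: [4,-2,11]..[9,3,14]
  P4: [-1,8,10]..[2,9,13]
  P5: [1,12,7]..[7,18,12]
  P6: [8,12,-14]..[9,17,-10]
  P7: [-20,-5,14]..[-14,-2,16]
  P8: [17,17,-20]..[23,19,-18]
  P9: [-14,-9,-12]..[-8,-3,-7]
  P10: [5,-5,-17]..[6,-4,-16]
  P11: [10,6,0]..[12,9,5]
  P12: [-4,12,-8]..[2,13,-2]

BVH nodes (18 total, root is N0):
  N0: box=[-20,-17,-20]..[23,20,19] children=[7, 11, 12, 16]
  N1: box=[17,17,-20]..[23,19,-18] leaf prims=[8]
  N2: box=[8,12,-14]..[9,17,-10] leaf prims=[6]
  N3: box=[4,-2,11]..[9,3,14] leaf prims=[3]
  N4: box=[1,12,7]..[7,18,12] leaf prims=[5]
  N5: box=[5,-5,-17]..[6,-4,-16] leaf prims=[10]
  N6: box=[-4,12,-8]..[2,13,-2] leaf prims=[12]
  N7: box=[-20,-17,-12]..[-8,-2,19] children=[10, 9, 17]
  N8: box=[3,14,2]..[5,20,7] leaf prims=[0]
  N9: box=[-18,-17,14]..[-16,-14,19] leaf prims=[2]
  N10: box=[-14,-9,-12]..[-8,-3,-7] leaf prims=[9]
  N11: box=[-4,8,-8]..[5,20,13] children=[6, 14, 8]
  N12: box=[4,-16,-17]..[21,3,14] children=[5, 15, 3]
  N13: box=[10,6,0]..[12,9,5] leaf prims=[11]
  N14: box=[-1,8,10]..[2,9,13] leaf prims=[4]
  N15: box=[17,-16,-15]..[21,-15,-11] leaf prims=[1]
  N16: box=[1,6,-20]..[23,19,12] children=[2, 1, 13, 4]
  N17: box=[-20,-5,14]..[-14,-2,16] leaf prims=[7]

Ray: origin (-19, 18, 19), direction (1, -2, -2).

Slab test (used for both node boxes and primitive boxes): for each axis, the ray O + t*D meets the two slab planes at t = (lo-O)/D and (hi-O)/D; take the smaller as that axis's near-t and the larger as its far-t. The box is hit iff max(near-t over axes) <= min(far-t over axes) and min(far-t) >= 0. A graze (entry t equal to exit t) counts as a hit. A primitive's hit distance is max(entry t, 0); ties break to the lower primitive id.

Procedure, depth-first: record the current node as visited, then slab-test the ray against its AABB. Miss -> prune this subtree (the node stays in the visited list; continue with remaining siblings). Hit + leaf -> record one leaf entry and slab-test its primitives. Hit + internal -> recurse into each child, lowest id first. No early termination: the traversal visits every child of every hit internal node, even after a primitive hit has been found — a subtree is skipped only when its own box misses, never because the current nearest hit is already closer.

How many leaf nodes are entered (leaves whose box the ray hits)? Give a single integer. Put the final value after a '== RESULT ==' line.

Traverse from the root:
N0 x:[-1,42] y:[-1,35/2] z:[0,39/2] -> hit [0,35/2], descend [7, 11, 12, 16]
  N7 x:[-1,11] y:[10,35/2] z:[0,31/2] -> hit [10,11], descend [9, 10, 17]
    N9 x:[1,3] y:[16,35/2] z:[0,5/2] -> miss, prune
    N10 x:[5,11] y:[21/2,27/2] z:[13,31/2] -> miss, prune
    N17 x:[-1,5] y:[10,23/2] z:[3/2,5/2] -> miss, prune
  N11 x:[15,24] y:[-1,5] z:[3,27/2] -> miss, prune
  N12 x:[23,40] y:[15/2,17] z:[5/2,18] -> miss, prune
  N16 x:[20,42] y:[-1/2,6] z:[7/2,39/2] -> miss, prune

Summary -> nodes [0, 7, 9, 10, 17, 11, 12, 16]; box-tests=8; leaf-entries=0; first=miss

== RESULT ==
0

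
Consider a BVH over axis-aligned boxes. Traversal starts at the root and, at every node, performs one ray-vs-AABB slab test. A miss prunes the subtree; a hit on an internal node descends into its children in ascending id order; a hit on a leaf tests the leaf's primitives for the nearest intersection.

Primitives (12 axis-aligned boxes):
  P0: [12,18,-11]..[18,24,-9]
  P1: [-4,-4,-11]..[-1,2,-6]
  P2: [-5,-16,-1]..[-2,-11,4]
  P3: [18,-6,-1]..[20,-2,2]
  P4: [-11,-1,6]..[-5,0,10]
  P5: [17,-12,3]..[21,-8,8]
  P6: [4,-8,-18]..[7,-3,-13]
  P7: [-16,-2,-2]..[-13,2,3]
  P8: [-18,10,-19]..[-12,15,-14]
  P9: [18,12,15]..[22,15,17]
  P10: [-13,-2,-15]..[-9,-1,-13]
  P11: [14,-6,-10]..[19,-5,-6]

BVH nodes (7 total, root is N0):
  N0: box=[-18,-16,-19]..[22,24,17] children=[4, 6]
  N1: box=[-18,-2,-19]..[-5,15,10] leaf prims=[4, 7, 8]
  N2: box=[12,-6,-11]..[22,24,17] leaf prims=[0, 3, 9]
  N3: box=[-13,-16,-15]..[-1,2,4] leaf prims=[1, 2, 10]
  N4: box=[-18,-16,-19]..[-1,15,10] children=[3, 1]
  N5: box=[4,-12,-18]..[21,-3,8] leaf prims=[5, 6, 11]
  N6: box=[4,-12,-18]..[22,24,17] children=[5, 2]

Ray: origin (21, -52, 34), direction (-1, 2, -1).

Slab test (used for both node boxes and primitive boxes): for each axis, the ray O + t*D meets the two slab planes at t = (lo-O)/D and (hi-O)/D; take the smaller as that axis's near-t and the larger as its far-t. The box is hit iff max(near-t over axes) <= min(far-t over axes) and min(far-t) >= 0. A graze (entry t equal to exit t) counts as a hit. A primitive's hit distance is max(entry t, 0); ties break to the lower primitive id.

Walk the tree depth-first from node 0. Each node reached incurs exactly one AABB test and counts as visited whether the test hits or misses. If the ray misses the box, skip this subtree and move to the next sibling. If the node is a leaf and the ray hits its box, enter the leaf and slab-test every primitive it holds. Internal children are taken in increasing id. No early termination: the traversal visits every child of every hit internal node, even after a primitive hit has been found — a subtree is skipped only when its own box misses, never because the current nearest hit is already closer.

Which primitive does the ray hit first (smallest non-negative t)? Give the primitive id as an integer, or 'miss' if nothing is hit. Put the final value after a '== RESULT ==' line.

Traverse from the root:
N0 x:[-1,39] y:[18,38] z:[17,53] -> hit [18,38], descend [4, 6]
  N4 x:[22,39] y:[18,67/2] z:[24,53] -> hit [24,67/2], descend [1, 3]
    N1 x:[26,39] y:[25,67/2] z:[24,53] -> hit [26,67/2] leaf, test {P4@t=26, P7(miss), P8(miss)}
    N3 x:[22,34] y:[18,27] z:[30,49] -> miss, prune
  N6 x:[-1,17] y:[20,38] z:[17,52] -> miss, prune

Visited [0, 4, 1, 3, 6]. Tests: 5 box, 1 leaf. Nearest: P4.

== RESULT ==
4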